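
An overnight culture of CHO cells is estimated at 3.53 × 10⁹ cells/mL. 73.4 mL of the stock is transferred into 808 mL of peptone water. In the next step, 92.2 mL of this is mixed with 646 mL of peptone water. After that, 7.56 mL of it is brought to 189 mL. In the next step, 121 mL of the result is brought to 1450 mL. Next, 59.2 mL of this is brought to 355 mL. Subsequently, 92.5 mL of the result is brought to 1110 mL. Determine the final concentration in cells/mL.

Overall dilution factor = 12.01 × 8.007 × 25 × 11.98 × 5.997 × 12 = 2.07 × 10⁶.
3.53 × 10⁹ cells/mL / 2.07 × 10⁶ = 1700 cells/mL.

1700 cells/mL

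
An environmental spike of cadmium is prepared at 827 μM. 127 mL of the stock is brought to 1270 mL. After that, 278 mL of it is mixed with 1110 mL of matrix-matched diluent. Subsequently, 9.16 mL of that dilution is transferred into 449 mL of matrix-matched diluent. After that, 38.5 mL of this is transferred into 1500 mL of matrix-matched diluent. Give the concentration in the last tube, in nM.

Overall dilution factor = 10 × 4.993 × 50.02 × 39.96 = 9.98 × 10⁴.
827 μM / 9.98 × 10⁴ = 8.29 × 10⁻³ μM = 8.29 nM.

8.29 nM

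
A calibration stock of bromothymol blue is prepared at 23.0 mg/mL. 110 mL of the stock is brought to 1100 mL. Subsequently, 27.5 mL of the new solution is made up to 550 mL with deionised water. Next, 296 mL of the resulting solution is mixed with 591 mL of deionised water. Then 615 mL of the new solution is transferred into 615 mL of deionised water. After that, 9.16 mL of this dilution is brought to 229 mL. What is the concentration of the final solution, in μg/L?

Overall dilution factor = 10 × 20 × 2.997 × 2 × 25 = 3.00 × 10⁴.
23.0 mg/mL / 3.00 × 10⁴ = 7.68 × 10⁻⁴ mg/mL = 768 μg/L.

768 μg/L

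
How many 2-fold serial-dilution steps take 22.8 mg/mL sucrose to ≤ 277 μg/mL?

Need 2ⁿ ≥ 82.3, so n ≥ log(82.3)/log(2) = 6.36.
Minimum whole steps: n = 7.

7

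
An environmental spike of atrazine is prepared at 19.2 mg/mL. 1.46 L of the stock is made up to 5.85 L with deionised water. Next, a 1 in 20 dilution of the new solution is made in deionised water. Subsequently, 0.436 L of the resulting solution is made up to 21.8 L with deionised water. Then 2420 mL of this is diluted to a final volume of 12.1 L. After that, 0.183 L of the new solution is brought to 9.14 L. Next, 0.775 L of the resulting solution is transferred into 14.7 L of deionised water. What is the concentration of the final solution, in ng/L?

961 ng/L

Overall dilution factor = 4.007 × 20 × 50 × 5 × 49.95 × 19.97 = 2.00 × 10⁷.
19.2 mg/mL / 2.00 × 10⁷ = 9.61 × 10⁻⁷ mg/mL = 961 ng/L.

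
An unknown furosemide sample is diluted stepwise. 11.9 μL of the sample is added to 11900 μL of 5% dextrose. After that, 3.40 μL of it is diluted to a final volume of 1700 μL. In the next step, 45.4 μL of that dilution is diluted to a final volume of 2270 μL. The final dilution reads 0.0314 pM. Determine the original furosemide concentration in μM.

0.786 μM

Overall dilution factor = 1001 × 500 × 50 = 2.50 × 10⁷.
Original = 0.0314 pM × 2.50 × 10⁷ = 7.86 × 10⁵ pM = 0.786 μM.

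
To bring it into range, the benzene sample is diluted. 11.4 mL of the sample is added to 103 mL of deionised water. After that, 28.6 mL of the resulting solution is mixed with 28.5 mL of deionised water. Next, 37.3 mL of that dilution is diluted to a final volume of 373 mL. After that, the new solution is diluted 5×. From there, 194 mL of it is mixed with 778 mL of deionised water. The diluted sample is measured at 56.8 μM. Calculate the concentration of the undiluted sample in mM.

285 mM

Overall dilution factor = 10.04 × 1.997 × 10 × 5 × 5.010 = 5019.
Original = 56.8 μM × 5019 = 2.85 × 10⁵ μM = 285 mM.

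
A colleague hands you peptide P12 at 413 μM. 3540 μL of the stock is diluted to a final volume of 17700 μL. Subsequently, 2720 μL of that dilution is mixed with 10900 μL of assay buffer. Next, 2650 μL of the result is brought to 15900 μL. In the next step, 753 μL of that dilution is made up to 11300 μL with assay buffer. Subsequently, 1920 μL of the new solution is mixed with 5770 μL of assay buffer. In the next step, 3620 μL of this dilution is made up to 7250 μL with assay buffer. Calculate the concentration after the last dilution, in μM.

0.0228 μM

Overall dilution factor = 5 × 5.007 × 6 × 15.01 × 4.005 × 2.003 = 1.81 × 10⁴.
413 μM / 1.81 × 10⁴ = 0.0228 μM.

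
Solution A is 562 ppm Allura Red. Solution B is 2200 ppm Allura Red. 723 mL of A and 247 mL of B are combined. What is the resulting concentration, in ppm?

C_mix = (C_A·V_A + C_B·V_B)/(V_A + V_B) = (562×723 + 2200×247) / 970.0 = 979 ppm.

979 ppm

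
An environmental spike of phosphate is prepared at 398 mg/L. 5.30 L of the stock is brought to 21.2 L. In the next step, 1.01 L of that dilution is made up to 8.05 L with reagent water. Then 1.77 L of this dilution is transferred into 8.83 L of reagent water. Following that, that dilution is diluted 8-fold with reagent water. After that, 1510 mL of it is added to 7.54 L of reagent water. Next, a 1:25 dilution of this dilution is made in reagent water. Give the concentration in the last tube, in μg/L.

1.74 μg/L

Overall dilution factor = 4 × 7.970 × 5.989 × 8 × 5.993 × 25 = 2.29 × 10⁵.
398 mg/L / 2.29 × 10⁵ = 1.74 × 10⁻³ mg/L = 1.74 μg/L.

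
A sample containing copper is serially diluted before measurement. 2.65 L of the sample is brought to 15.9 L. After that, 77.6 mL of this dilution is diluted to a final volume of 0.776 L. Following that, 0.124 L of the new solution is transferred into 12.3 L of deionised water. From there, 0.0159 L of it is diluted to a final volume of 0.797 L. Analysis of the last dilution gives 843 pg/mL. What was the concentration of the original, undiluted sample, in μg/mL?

254 μg/mL

Overall dilution factor = 6 × 10 × 100.2 × 50.13 = 3.01 × 10⁵.
Original = 843 pg/mL × 3.01 × 10⁵ = 2.54 × 10⁸ pg/mL = 254 μg/mL.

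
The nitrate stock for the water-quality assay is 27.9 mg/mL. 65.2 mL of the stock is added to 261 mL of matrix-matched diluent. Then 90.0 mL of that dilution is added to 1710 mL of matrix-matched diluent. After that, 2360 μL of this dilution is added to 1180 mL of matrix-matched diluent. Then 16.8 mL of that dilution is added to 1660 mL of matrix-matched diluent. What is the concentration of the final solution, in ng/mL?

5.58 ng/mL

Overall dilution factor = 5.003 × 20 × 501 × 99.81 = 5.00 × 10⁶.
27.9 mg/mL / 5.00 × 10⁶ = 5.58 × 10⁻⁶ mg/mL = 5.58 ng/mL.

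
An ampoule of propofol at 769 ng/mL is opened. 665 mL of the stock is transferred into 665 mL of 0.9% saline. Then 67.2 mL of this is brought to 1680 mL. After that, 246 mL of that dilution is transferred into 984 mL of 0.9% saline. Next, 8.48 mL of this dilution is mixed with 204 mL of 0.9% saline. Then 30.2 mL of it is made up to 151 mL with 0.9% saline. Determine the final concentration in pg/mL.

Overall dilution factor = 2 × 25 × 5 × 25.06 × 5 = 3.13 × 10⁴.
769 ng/mL / 3.13 × 10⁴ = 0.0246 ng/mL = 24.6 pg/mL.

24.6 pg/mL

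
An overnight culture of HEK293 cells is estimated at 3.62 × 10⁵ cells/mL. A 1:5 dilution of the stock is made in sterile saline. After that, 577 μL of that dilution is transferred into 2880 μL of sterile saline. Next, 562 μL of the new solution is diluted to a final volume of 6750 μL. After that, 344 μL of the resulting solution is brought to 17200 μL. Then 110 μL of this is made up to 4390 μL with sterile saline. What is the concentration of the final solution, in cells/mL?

Overall dilution factor = 5 × 5.991 × 12.01 × 50 × 39.91 = 7.18 × 10⁵.
3.62 × 10⁵ cells/mL / 7.18 × 10⁵ = 0.504 cells/mL.

0.504 cells/mL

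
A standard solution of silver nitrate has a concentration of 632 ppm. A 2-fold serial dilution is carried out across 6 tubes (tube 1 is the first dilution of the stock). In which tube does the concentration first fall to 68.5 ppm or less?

Tube n has concentration 632 ppm / 2ⁿ.
Need 2ⁿ ≥ 632 ppm / 68.5 ppm = 9.23, so n ≥ 3.21.
First such tube: n = 4.

tube 4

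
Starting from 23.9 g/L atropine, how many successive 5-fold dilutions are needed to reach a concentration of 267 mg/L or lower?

Need 5ⁿ ≥ 89.5, so n ≥ log(89.5)/log(5) = 2.79.
Minimum whole steps: n = 3.

3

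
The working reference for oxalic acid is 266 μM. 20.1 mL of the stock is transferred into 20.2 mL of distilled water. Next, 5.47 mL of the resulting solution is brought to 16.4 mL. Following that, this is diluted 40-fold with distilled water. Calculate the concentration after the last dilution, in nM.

1110 nM

Overall dilution factor = 2.005 × 2.998 × 40 = 240.
266 μM / 240 = 1.11 μM = 1110 nM.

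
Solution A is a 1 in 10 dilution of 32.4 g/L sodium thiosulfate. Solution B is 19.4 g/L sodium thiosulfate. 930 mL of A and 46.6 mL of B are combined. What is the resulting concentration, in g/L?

C_A = 32.4 g/L / 10 = 3.24 g/L.
C_mix = (C_A·V_A + C_B·V_B)/(V_A + V_B) = (3.24×930 + 19.4×46.6) / 976.6 = 4.01 g/L.

4.01 g/L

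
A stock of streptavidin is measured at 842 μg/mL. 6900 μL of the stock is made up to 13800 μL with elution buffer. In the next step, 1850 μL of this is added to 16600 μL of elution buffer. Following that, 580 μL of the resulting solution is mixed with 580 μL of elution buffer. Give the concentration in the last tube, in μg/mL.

21.1 μg/mL

Overall dilution factor = 2 × 9.973 × 2 = 39.9.
842 μg/mL / 39.9 = 21.1 μg/mL.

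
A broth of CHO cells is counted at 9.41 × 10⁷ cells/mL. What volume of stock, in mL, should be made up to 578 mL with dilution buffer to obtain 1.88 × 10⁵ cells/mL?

V₁ = C₂V₂/C₁ = 1.88 × 10⁵ × 578 / 9.41 × 10⁷ = 1.15 mL.

1.15 mL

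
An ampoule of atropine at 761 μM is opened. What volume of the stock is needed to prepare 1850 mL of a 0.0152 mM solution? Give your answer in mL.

37.0 mL

0.0152 mM = 15.2 μM.
V₁ = C₂V₂/C₁ = 15.2 × 1850 / 761 = 37.0 mL.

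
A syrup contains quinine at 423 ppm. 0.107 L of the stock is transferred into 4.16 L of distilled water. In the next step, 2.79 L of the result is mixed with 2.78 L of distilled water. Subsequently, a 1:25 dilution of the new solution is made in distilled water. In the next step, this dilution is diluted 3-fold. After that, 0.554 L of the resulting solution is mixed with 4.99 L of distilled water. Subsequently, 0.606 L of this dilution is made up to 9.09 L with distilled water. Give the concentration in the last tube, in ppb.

Overall dilution factor = 39.88 × 1.996 × 25 × 3 × 10.01 × 15 = 8.96 × 10⁵.
423 ppm / 8.96 × 10⁵ = 4.72 × 10⁻⁴ ppm = 0.472 ppb.

0.472 ppb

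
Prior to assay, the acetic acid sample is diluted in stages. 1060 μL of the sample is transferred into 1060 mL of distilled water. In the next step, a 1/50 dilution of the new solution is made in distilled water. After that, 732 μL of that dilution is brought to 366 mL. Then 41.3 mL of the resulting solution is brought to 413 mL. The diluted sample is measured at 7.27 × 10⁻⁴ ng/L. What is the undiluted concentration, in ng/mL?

182 ng/mL

Overall dilution factor = 1001 × 50 × 500 × 10 = 2.50 × 10⁸.
Original = 7.27 × 10⁻⁴ ng/L × 2.50 × 10⁸ = 1.82 × 10⁵ ng/L = 182 ng/mL.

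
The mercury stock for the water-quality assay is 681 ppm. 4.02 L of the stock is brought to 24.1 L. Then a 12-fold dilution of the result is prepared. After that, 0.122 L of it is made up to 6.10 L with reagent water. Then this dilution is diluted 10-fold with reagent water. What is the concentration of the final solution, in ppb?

18.9 ppb

Overall dilution factor = 5.995 × 12 × 50 × 10 = 3.60 × 10⁴.
681 ppm / 3.60 × 10⁴ = 0.0189 ppm = 18.9 ppb.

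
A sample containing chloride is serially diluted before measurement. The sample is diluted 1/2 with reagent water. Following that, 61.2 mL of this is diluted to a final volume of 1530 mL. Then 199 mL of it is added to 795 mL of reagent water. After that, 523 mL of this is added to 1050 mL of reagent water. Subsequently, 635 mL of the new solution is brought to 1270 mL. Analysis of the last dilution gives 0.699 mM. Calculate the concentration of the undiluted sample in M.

Overall dilution factor = 2 × 25 × 4.995 × 3.008 × 2 = 1502.
Original = 0.699 mM × 1502 = 1050 mM = 1.05 M.

1.05 M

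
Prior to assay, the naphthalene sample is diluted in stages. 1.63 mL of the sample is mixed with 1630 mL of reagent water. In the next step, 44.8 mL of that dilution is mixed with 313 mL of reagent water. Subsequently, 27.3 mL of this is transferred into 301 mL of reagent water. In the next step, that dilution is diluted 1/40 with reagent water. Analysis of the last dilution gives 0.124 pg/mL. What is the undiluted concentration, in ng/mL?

477 ng/mL

Overall dilution factor = 1001 × 7.987 × 12.03 × 40 = 3.85 × 10⁶.
Original = 0.124 pg/mL × 3.85 × 10⁶ = 4.77 × 10⁵ pg/mL = 477 ng/mL.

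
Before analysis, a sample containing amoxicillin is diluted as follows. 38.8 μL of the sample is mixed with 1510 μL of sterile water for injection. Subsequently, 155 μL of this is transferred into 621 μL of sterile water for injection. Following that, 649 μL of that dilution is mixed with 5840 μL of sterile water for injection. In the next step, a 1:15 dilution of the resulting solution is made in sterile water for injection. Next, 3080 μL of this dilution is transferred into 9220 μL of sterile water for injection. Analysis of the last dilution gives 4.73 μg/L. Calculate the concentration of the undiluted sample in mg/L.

566 mg/L

Overall dilution factor = 39.92 × 5.006 × 9.998 × 15 × 3.994 = 1.20 × 10⁵.
Original = 4.73 μg/L × 1.20 × 10⁵ = 5.66 × 10⁵ μg/L = 566 mg/L.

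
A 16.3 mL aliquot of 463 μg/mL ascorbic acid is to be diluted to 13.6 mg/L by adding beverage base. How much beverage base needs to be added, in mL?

13.6 mg/L = 13.6 μg/mL.
V₂ = C₁V₁/C₂ = 463 × 16.3 / 13.6 = 555 mL.
Diluent to add = V₂ − V₁ = 555 − 16.3 = 539 mL.

539 mL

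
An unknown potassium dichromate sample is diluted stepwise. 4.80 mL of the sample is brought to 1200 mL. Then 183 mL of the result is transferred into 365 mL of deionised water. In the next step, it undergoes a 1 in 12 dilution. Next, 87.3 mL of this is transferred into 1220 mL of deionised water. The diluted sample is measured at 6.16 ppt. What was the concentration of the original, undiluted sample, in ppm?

Overall dilution factor = 250 × 2.995 × 12 × 14.97 = 1.35 × 10⁵.
Original = 6.16 ppt × 1.35 × 10⁵ = 8.29 × 10⁵ ppt = 0.829 ppm.

0.829 ppm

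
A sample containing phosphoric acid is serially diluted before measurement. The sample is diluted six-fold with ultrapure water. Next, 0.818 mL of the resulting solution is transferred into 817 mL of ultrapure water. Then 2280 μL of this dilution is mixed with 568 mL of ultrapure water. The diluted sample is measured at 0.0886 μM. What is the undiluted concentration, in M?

Overall dilution factor = 6 × 999.8 × 250.1 = 1.50 × 10⁶.
Original = 0.0886 μM × 1.50 × 10⁶ = 1.33 × 10⁵ μM = 0.133 M.

0.133 M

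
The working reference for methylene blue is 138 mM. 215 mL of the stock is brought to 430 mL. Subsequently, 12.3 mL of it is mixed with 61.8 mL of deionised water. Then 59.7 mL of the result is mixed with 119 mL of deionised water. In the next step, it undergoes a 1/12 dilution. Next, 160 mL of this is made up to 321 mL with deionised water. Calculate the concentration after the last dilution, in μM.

159 μM

Overall dilution factor = 2 × 6.024 × 2.993 × 12 × 2.006 = 868.
138 mM / 868 = 0.159 mM = 159 μM.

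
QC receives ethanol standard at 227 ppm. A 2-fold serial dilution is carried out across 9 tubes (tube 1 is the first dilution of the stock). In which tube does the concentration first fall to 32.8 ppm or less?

tube 3

Tube n has concentration 227 ppm / 2ⁿ.
Need 2ⁿ ≥ 227 ppm / 32.8 ppm = 6.92, so n ≥ 2.79.
First such tube: n = 3.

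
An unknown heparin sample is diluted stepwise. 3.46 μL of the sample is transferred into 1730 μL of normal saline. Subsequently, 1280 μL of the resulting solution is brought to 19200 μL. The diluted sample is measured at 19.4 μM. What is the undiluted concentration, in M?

Overall dilution factor = 501 × 15 = 7515.
Original = 19.4 μM × 7515 = 1.46 × 10⁵ μM = 0.146 M.

0.146 M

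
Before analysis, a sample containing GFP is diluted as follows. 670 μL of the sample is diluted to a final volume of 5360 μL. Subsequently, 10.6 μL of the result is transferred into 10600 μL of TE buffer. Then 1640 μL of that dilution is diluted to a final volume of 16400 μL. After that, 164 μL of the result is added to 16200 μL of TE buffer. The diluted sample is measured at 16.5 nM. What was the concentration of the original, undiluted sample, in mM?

Overall dilution factor = 8 × 1001 × 10 × 99.78 = 7.99 × 10⁶.
Original = 16.5 nM × 7.99 × 10⁶ = 1.32 × 10⁸ nM = 132 mM.

132 mM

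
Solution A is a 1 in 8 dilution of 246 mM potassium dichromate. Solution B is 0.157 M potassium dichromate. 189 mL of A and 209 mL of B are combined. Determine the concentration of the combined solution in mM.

97.0 mM

C_A = 246 mM / 8 = 30.8 mM.
C_B = 0.157 M = 157 mM.
C_mix = (C_A·V_A + C_B·V_B)/(V_A + V_B) = (30.8×189 + 157×209) / 398.0 = 97.0 mM.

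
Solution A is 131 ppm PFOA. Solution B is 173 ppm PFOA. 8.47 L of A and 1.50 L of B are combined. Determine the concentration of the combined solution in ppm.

C_mix = (C_A·V_A + C_B·V_B)/(V_A + V_B) = (131×8.47 + 173×1.50) / 9.970 = 137 ppm.

137 ppm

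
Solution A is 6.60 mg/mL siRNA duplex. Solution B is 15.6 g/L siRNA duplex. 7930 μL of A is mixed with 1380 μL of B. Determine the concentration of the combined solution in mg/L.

C_B = 15.6 g/L = 15.6 mg/mL.
C_mix = (C_A·V_A + C_B·V_B)/(V_A + V_B) = (6.60×7930 + 15.6×1380) / 9310 = 7.93 mg/mL = 7930 mg/L.

7930 mg/L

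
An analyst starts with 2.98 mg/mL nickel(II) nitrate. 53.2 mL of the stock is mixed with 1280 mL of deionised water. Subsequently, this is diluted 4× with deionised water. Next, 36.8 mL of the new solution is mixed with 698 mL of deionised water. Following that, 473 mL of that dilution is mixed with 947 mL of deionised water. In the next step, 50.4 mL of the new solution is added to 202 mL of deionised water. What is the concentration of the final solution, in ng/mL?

Overall dilution factor = 25.06 × 4 × 19.97 × 3.002 × 5.008 = 3.01 × 10⁴.
2.98 mg/mL / 3.01 × 10⁴ = 9.90 × 10⁻⁵ mg/mL = 99.0 ng/mL.

99.0 ng/mL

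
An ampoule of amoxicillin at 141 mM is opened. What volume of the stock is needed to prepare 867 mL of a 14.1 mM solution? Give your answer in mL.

86.7 mL

V₁ = C₂V₂/C₁ = 14.1 × 867 / 141 = 86.7 mL.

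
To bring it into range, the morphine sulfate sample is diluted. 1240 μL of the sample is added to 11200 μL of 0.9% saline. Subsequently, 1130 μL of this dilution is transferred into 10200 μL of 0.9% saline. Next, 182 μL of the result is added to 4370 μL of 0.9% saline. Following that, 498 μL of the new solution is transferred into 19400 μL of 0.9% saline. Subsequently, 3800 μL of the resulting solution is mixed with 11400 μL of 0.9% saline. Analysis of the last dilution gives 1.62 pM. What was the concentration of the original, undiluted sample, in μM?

Overall dilution factor = 10.03 × 10.03 × 25.01 × 39.96 × 4 = 4.02 × 10⁵.
Original = 1.62 pM × 4.02 × 10⁵ = 6.51 × 10⁵ pM = 0.651 μM.

0.651 μM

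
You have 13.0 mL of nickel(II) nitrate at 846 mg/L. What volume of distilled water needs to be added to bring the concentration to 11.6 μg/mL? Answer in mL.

935 mL

11.6 μg/mL = 11.6 mg/L.
V₂ = C₁V₁/C₂ = 846 × 13.0 / 11.6 = 948 mL.
Diluent to add = V₂ − V₁ = 948 − 13.0 = 935 mL.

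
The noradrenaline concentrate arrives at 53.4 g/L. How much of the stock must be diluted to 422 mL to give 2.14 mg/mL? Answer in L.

2.14 mg/mL = 2.14 g/L.
V₁ = C₂V₂/C₁ = 2.14 × 422 / 53.4 = 16.9 mL = 0.0169 L.

0.0169 L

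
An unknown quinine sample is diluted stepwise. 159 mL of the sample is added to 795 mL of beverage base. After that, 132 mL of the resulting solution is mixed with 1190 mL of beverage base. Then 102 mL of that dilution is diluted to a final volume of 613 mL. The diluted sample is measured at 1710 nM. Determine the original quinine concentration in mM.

Overall dilution factor = 6 × 10.02 × 6.010 = 361.
Original = 1710 nM × 361 = 6.18 × 10⁵ nM = 0.618 mM.

0.618 mM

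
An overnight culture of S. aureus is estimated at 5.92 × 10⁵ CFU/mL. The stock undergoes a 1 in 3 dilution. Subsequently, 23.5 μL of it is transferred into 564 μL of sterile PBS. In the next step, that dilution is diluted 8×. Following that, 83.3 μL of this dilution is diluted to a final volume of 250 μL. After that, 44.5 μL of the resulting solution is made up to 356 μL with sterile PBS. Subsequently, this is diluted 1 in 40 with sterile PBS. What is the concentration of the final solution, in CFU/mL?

1.03 CFU/mL

Overall dilution factor = 3 × 25 × 8 × 3.001 × 8 × 40 = 5.76 × 10⁵.
5.92 × 10⁵ CFU/mL / 5.76 × 10⁵ = 1.03 CFU/mL.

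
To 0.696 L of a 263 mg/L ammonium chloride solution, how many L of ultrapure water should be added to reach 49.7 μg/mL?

49.7 μg/mL = 49.7 mg/L.
V₂ = C₁V₁/C₂ = 263 × 0.696 / 49.7 = 3.68 L.
Diluent to add = V₂ − V₁ = 3.68 − 0.696 = 2.99 L.

2.99 L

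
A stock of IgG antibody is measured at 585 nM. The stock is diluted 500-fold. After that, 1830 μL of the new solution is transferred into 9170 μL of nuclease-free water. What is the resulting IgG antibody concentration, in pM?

Overall dilution factor = 500 × 6.011 = 3005.
585 nM / 3005 = 0.195 nM = 195 pM.

195 pM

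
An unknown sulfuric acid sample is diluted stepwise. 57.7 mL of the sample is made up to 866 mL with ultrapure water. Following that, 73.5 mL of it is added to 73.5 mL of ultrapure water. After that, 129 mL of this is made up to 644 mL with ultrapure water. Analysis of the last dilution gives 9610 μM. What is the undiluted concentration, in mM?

Overall dilution factor = 15.01 × 2 × 4.992 = 150.
Original = 9610 μM × 150 = 1.44 × 10⁶ μM = 1440 mM.

1440 mM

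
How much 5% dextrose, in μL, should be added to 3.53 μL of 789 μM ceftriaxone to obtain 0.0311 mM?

0.0311 mM = 31.1 μM.
V₂ = C₁V₁/C₂ = 789 × 3.53 / 31.1 = 89.6 μL.
Diluent to add = V₂ − V₁ = 89.6 − 3.53 = 86.0 μL.

86.0 μL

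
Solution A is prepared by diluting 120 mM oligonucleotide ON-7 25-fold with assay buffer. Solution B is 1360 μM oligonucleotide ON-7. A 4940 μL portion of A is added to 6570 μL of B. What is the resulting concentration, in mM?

C_A = 120 mM / 25 = 4.80 mM.
C_B = 1360 μM = 1.36 mM.
C_mix = (C_A·V_A + C_B·V_B)/(V_A + V_B) = (4.80×4940 + 1.36×6570) / 11510 = 2.84 mM.

2.84 mM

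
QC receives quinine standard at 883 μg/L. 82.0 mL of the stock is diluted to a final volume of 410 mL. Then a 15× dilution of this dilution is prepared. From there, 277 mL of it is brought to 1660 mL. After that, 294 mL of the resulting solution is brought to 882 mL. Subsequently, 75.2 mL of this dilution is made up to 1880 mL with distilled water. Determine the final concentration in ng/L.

26.2 ng/L

Overall dilution factor = 5 × 15 × 5.993 × 3 × 25 = 3.37 × 10⁴.
883 μg/L / 3.37 × 10⁴ = 0.0262 μg/L = 26.2 ng/L.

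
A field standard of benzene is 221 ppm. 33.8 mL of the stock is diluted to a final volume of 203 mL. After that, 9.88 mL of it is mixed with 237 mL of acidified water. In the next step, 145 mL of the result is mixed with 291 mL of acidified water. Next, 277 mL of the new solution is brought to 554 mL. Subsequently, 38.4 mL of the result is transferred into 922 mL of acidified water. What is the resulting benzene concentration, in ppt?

Overall dilution factor = 6.006 × 24.99 × 3.007 × 2 × 25.01 = 2.26 × 10⁴.
221 ppm / 2.26 × 10⁴ = 9.79 × 10⁻³ ppm = 9790 ppt.

9790 ppt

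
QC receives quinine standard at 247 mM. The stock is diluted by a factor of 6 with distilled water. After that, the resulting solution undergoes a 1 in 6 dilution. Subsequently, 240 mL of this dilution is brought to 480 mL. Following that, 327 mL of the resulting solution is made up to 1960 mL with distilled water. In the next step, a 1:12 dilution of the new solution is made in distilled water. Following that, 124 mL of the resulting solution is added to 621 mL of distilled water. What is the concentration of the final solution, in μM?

Overall dilution factor = 6 × 6 × 2 × 5.994 × 12 × 6.008 = 3.11 × 10⁴.
247 mM / 3.11 × 10⁴ = 7.94 × 10⁻³ mM = 7.94 μM.

7.94 μM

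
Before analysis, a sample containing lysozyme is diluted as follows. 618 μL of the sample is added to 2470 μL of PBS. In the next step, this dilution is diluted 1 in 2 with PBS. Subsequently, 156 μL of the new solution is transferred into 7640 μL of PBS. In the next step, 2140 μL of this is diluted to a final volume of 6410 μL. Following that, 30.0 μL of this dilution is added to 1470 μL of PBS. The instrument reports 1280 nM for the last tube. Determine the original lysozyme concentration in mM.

Overall dilution factor = 4.997 × 2 × 49.97 × 2.995 × 50 = 7.48 × 10⁴.
Original = 1280 nM × 7.48 × 10⁴ = 9.57 × 10⁷ nM = 95.7 mM.

95.7 mM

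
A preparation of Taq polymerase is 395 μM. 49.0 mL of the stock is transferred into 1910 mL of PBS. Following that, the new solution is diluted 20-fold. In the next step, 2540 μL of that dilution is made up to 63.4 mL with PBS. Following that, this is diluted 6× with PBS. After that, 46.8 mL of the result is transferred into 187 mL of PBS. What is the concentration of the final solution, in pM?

660 pM

Overall dilution factor = 39.98 × 20 × 24.96 × 6 × 4.996 = 5.98 × 10⁵.
395 μM / 5.98 × 10⁵ = 6.60 × 10⁻⁴ μM = 660 pM.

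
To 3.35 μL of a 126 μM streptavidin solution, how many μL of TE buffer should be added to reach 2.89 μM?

143 μL

V₂ = C₁V₁/C₂ = 126 × 3.35 / 2.89 = 146 μL.
Diluent to add = V₂ − V₁ = 146 − 3.35 = 143 μL.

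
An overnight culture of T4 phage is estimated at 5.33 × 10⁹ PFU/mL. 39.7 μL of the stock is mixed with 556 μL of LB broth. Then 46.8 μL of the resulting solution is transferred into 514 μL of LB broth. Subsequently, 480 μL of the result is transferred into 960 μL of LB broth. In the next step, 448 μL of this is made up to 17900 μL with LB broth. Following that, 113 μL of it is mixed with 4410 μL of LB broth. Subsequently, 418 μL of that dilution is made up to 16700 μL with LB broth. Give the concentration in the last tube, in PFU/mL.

155 PFU/mL

Overall dilution factor = 15.01 × 11.98 × 3 × 39.96 × 40.03 × 39.95 = 3.45 × 10⁷.
5.33 × 10⁹ PFU/mL / 3.45 × 10⁷ = 155 PFU/mL.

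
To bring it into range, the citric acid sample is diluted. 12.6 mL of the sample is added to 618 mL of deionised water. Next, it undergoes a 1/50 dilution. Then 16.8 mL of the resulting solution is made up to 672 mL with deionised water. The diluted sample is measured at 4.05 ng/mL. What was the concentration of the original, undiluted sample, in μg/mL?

405 μg/mL

Overall dilution factor = 50.05 × 50 × 40 = 1.00 × 10⁵.
Original = 4.05 ng/mL × 1.00 × 10⁵ = 4.05 × 10⁵ ng/mL = 405 μg/mL.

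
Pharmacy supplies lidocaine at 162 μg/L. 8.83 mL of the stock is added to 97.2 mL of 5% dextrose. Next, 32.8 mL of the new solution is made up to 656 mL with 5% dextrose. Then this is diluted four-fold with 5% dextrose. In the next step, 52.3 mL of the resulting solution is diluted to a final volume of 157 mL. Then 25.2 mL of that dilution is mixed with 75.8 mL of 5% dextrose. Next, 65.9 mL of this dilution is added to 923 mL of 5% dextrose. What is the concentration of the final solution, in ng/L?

0.934 ng/L

Overall dilution factor = 12.01 × 20 × 4 × 3.002 × 4.008 × 15.01 = 1.73 × 10⁵.
162 μg/L / 1.73 × 10⁵ = 9.34 × 10⁻⁴ μg/L = 0.934 ng/L.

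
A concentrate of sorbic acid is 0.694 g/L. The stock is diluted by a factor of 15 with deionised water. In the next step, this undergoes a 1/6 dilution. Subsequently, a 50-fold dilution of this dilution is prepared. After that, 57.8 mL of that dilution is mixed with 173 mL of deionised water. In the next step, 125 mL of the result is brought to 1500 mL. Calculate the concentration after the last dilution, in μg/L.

Overall dilution factor = 15 × 6 × 50 × 3.993 × 12 = 2.16 × 10⁵.
0.694 g/L / 2.16 × 10⁵ = 3.22 × 10⁻⁶ g/L = 3.22 μg/L.

3.22 μg/L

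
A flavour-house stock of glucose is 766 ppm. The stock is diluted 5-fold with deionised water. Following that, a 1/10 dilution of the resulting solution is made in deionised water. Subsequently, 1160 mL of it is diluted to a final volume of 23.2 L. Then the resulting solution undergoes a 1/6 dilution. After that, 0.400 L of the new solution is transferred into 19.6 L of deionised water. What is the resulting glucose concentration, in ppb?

Overall dilution factor = 5 × 10 × 20 × 6 × 50 = 3.00 × 10⁵.
766 ppm / 3.00 × 10⁵ = 2.55 × 10⁻³ ppm = 2.55 ppb.

2.55 ppb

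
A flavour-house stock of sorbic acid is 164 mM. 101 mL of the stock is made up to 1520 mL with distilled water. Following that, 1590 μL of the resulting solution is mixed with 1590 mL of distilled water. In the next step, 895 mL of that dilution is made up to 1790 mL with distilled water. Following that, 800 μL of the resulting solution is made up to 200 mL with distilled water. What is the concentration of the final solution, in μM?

Overall dilution factor = 15.05 × 1001 × 2 × 250 = 7.53 × 10⁶.
164 mM / 7.53 × 10⁶ = 2.18 × 10⁻⁵ mM = 0.0218 μM.

0.0218 μM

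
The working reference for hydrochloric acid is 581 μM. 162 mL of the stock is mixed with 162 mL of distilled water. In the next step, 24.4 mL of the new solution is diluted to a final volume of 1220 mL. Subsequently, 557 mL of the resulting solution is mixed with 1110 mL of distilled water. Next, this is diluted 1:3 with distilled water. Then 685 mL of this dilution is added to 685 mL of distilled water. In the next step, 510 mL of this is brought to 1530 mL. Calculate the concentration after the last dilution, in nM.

Overall dilution factor = 2 × 50 × 2.993 × 3 × 2 × 3 = 5387.
581 μM / 5387 = 0.108 μM = 108 nM.

108 nM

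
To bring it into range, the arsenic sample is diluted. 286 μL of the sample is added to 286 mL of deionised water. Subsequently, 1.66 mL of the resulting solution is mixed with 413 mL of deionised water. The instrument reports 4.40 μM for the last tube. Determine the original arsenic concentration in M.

1.10 M

Overall dilution factor = 1001 × 249.8 = 2.50 × 10⁵.
Original = 4.40 μM × 2.50 × 10⁵ = 1.10 × 10⁶ μM = 1.10 M.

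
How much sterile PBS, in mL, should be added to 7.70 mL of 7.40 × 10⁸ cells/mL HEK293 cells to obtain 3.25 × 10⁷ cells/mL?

168 mL

V₂ = C₁V₁/C₂ = 7.40 × 10⁸ × 7.70 / 3.25 × 10⁷ = 175 mL.
Diluent to add = V₂ − V₁ = 175 − 7.70 = 168 mL.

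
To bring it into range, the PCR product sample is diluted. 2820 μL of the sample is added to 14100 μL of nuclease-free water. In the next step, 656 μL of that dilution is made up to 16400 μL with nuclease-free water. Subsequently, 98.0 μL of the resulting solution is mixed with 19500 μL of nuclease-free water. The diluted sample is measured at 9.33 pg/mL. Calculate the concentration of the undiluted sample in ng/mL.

280 ng/mL

Overall dilution factor = 6 × 25 × 200.0 = 3.00 × 10⁴.
Original = 9.33 pg/mL × 3.00 × 10⁴ = 2.80 × 10⁵ pg/mL = 280 ng/mL.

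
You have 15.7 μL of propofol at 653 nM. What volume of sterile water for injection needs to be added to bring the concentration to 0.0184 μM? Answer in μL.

541 μL

0.0184 μM = 18.4 nM.
V₂ = C₁V₁/C₂ = 653 × 15.7 / 18.4 = 557 μL.
Diluent to add = V₂ − V₁ = 557 − 15.7 = 541 μL.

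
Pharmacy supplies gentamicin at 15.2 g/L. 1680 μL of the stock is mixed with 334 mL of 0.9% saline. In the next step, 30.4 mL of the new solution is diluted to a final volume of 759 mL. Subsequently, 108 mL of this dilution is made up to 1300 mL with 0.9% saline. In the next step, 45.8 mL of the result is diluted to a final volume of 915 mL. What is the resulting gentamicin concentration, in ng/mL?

12.7 ng/mL

Overall dilution factor = 199.8 × 24.97 × 12.04 × 19.98 = 1.20 × 10⁶.
15.2 g/L / 1.20 × 10⁶ = 1.27 × 10⁻⁵ g/L = 12.7 ng/mL.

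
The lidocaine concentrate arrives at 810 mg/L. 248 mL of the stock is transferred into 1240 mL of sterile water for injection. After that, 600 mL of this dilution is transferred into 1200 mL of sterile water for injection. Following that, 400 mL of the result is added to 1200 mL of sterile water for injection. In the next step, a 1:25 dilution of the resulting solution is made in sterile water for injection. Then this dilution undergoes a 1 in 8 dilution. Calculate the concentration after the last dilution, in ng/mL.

56.3 ng/mL

Overall dilution factor = 6 × 3 × 4 × 25 × 8 = 1.44 × 10⁴.
810 mg/L / 1.44 × 10⁴ = 0.0563 mg/L = 56.3 ng/mL.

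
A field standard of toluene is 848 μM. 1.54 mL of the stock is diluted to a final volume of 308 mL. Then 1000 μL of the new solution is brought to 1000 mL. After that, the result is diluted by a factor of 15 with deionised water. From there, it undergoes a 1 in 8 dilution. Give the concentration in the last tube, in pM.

35.3 pM

Overall dilution factor = 200 × 1000 × 15 × 8 = 2.40 × 10⁷.
848 μM / 2.40 × 10⁷ = 3.53 × 10⁻⁵ μM = 35.3 pM.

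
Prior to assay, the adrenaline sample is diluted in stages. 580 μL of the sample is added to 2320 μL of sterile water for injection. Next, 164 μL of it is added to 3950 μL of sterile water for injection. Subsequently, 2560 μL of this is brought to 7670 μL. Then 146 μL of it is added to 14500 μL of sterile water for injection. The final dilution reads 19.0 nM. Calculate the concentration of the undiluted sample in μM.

716 μM

Overall dilution factor = 5 × 25.09 × 2.996 × 100.3 = 3.77 × 10⁴.
Original = 19.0 nM × 3.77 × 10⁴ = 7.16 × 10⁵ nM = 716 μM.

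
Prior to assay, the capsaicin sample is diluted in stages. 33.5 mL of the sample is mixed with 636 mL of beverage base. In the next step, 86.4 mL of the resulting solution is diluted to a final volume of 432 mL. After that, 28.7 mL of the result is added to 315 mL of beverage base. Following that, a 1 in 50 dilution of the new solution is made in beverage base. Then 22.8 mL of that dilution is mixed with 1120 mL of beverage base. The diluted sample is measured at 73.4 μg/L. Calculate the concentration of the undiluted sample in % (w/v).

Overall dilution factor = 19.99 × 5 × 11.98 × 50 × 50.12 = 3.00 × 10⁶.
Original = 73.4 μg/L × 3.00 × 10⁶ = 2.20 × 10⁸ μg/L = 22.0 % (w/v).

22.0 % (w/v)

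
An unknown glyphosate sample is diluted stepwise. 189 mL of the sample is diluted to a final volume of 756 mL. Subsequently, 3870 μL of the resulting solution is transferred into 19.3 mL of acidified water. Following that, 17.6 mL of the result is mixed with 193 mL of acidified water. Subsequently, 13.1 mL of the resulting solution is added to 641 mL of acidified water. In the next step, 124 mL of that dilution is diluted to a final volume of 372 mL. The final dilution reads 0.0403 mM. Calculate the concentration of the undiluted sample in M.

Overall dilution factor = 4 × 5.987 × 11.97 × 49.93 × 3 = 4.29 × 10⁴.
Original = 0.0403 mM × 4.29 × 10⁴ = 1730 mM = 1.73 M.

1.73 M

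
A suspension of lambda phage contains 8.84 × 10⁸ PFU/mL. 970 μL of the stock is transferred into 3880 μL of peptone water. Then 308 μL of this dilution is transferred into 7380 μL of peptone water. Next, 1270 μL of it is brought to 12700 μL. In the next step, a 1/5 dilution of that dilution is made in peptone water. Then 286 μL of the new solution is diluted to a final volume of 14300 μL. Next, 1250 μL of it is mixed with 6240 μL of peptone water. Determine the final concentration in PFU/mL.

Overall dilution factor = 5 × 24.96 × 10 × 5 × 50 × 5.992 = 1.87 × 10⁶.
8.84 × 10⁸ PFU/mL / 1.87 × 10⁶ = 473 PFU/mL.

473 PFU/mL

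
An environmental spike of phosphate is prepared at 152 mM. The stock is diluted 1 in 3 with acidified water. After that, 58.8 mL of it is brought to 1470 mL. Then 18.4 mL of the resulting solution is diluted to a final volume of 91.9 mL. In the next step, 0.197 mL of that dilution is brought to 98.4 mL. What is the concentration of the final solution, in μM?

Overall dilution factor = 3 × 25 × 4.995 × 499.5 = 1.87 × 10⁵.
152 mM / 1.87 × 10⁵ = 8.12 × 10⁻⁴ mM = 0.812 μM.

0.812 μM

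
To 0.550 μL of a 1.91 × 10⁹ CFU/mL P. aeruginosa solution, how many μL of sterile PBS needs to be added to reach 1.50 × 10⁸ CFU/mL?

6.45 μL

V₂ = C₁V₁/C₂ = 1.91 × 10⁹ × 0.550 / 1.50 × 10⁸ = 7.00 μL.
Diluent to add = V₂ − V₁ = 7.00 − 0.550 = 6.45 μL.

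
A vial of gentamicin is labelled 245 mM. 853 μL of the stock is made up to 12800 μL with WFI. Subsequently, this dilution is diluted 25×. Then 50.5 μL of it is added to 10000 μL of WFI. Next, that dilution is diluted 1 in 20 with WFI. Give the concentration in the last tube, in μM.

Overall dilution factor = 15.01 × 25 × 199.0 × 20 = 1.49 × 10⁶.
245 mM / 1.49 × 10⁶ = 1.64 × 10⁻⁴ mM = 0.164 μM.

0.164 μM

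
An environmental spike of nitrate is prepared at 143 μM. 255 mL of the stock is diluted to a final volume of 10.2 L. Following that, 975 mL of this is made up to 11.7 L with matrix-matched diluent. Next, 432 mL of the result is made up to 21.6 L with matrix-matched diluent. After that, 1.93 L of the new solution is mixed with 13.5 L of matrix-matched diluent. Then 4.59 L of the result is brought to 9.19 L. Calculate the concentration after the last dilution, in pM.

372 pM

Overall dilution factor = 40 × 12 × 50 × 7.995 × 2.002 = 3.84 × 10⁵.
143 μM / 3.84 × 10⁵ = 3.72 × 10⁻⁴ μM = 372 pM.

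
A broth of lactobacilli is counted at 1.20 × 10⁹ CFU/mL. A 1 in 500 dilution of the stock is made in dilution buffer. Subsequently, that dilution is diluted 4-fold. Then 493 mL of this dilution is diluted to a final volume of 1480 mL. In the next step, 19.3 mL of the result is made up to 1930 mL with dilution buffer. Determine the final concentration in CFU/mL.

Overall dilution factor = 500 × 4 × 3.002 × 100 = 6.00 × 10⁵.
1.20 × 10⁹ CFU/mL / 6.00 × 10⁵ = 2000 CFU/mL.

2000 CFU/mL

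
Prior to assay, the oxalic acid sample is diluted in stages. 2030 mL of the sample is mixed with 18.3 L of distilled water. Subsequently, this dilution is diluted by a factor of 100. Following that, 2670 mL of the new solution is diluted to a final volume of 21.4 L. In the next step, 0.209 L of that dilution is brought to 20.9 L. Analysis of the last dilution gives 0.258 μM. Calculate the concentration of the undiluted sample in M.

0.207 M

Overall dilution factor = 10.01 × 100 × 8.015 × 100 = 8.03 × 10⁵.
Original = 0.258 μM × 8.03 × 10⁵ = 2.07 × 10⁵ μM = 0.207 M.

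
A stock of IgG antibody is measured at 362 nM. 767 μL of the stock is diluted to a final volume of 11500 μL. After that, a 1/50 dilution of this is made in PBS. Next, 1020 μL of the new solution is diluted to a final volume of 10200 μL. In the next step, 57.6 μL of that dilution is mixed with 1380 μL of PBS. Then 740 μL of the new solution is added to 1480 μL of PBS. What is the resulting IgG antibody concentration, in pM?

0.645 pM

Overall dilution factor = 14.99 × 50 × 10 × 24.96 × 3 = 5.61 × 10⁵.
362 nM / 5.61 × 10⁵ = 6.45 × 10⁻⁴ nM = 0.645 pM.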